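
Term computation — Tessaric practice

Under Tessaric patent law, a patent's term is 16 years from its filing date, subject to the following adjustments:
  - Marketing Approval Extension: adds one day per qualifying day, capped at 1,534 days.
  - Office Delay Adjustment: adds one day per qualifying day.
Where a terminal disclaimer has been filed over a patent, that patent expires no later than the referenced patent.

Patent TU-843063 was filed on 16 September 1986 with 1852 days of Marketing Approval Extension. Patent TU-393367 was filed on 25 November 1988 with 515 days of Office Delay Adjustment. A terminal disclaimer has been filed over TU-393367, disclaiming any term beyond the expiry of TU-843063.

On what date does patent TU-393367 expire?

Natural term of TU-393367:
  Base: filing + 16 years → 25 November 2004.
  Office Delay Adjustment: +515 days → 24 April 2006.
Expiry of referenced patent TU-843063:
  Base: filing + 16 years → 16 September 2002.
  Marketing Approval Extension: 1852 days claimed exceeds the 1534-day cap, so +1534 days → 28 November 2006.
Terminal disclaimer: TU-393367 expires on the earlier of 24 April 2006 and 28 November 2006.

2006-04-24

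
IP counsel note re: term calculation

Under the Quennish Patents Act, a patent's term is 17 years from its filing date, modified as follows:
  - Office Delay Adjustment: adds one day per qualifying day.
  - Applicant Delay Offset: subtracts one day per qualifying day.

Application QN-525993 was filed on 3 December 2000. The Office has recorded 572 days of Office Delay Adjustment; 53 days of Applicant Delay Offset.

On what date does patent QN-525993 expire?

Base term: filing date + 17 years → 3 December 2017.
Office Delay Adjustment: +572 days → 28 June 2019.
Applicant Delay Offset: −53 days → 6 May 2019.

May 6, 2019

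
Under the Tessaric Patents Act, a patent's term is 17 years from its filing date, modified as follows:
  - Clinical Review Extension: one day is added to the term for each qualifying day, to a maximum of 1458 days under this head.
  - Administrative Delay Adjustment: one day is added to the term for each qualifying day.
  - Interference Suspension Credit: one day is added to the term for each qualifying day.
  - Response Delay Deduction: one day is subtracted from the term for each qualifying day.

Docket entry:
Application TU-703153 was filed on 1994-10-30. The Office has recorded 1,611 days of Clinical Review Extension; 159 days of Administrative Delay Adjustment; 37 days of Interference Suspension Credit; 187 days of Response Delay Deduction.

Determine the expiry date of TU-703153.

Base term: filing date + 17 years → 30 October 2011.
Clinical Review Extension: 1611 days claimed exceeds the 1458-day cap, so +1458 days → 27 October 2015.
Administrative Delay Adjustment: +159 days → 3 April 2016.
Interference Suspension Credit: +37 days → 10 May 2016.
Response Delay Deduction: −187 days → 5 November 2015.

November 5, 2015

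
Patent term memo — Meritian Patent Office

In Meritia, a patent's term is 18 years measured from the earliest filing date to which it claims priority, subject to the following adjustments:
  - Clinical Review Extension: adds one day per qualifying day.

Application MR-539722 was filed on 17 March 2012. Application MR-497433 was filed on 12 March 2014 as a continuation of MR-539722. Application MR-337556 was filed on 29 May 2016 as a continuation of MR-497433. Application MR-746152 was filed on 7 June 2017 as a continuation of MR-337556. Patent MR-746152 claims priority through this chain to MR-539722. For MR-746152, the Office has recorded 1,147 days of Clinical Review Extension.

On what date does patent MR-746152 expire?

May 7, 2033

Earliest priority filing: 17 March 2012.
Base term: 17 March 2012 + 18 years → 17 March 2030.
Clinical Review Extension: +1147 days → 7 May 2033.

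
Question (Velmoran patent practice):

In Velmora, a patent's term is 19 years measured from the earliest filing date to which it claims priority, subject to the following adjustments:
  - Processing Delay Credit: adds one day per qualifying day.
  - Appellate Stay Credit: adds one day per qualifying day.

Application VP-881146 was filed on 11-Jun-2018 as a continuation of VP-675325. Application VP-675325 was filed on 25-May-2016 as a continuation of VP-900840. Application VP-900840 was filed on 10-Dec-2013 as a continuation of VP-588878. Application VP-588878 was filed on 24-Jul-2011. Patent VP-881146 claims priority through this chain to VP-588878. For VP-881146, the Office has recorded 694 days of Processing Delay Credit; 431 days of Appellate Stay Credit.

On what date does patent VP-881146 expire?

2033-08-22

Earliest priority filing: 24 July 2011.
Base term: 24 July 2011 + 19 years → 24 July 2030.
Processing Delay Credit: +694 days → 17 June 2032.
Appellate Stay Credit: +431 days → 22 August 2033.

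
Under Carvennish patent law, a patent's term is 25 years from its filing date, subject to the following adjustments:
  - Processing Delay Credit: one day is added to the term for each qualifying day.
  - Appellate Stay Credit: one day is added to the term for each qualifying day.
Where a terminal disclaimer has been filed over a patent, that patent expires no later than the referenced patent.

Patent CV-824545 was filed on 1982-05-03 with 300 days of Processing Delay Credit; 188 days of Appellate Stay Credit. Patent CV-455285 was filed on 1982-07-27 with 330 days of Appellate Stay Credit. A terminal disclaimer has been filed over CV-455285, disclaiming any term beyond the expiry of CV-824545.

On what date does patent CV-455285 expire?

June 21, 2008

Natural term of CV-455285:
  Base: filing + 25 years → 27 July 2007.
  Appellate Stay Credit: +330 days → 21 June 2008.
Expiry of referenced patent CV-824545:
  Base: filing + 25 years → 3 May 2007.
  Processing Delay Credit: +300 days → 27 February 2008.
  Appellate Stay Credit: +188 days → 2 September 2008.
Terminal disclaimer: CV-455285 expires on the earlier of 21 June 2008 and 2 September 2008.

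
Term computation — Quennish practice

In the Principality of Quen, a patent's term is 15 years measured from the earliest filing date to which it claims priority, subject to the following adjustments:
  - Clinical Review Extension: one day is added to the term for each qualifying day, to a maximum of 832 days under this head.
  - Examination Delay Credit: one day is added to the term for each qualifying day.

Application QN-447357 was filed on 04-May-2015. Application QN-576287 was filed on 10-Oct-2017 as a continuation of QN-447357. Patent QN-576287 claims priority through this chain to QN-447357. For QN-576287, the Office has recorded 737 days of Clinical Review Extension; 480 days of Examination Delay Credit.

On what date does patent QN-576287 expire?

Earliest priority filing: 4 May 2015.
Base term: 4 May 2015 + 15 years → 4 May 2030.
Clinical Review Extension: 737 days (within the 832-day cap) → +737 days → 10 May 2032.
Examination Delay Credit: +480 days → 2 September 2033.

2033-09-02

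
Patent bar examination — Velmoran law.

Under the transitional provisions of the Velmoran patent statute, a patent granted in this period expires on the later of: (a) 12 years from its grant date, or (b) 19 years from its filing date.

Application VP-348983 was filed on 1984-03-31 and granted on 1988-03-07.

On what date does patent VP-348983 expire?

(a) grant + 12 years → 7 March 2000.
(b) filing + 19 years → 31 March 2003.
Later of the two: 31 March 2003.

March 31, 2003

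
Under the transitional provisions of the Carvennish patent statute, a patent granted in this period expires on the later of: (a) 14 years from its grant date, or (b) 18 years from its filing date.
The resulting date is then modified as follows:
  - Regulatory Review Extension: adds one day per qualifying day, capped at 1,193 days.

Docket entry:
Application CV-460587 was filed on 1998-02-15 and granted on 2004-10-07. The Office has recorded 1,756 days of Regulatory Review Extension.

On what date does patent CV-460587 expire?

2022-01-12

(a) grant + 14 years → 7 October 2018.
(b) filing + 18 years → 15 February 2016.
Later of the two: 7 October 2018.
Regulatory Review Extension: 1756 days claimed exceeds the 1193-day cap, so +1193 days → 12 January 2022.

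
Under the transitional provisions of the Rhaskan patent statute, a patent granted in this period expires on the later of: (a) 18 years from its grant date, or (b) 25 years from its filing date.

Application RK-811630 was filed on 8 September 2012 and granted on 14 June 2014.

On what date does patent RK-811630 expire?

(a) grant + 18 years → 14 June 2032.
(b) filing + 25 years → 8 September 2037.
Later of the two: 8 September 2037.

2037-09-08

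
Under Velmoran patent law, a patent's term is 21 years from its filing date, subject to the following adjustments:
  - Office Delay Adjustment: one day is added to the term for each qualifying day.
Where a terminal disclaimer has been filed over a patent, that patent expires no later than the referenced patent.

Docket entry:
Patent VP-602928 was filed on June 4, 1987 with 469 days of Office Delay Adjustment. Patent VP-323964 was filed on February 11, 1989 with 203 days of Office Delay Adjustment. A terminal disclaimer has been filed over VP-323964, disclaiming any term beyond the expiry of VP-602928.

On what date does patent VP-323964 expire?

Natural term of VP-323964:
  Base: filing + 21 years → 11 February 2010.
  Office Delay Adjustment: +203 days → 2 September 2010.
Expiry of referenced patent VP-602928:
  Base: filing + 21 years → 4 June 2008.
  Office Delay Adjustment: +469 days → 16 September 2009.
Terminal disclaimer: VP-323964 expires on the earlier of 2 September 2010 and 16 September 2009.

2009-09-16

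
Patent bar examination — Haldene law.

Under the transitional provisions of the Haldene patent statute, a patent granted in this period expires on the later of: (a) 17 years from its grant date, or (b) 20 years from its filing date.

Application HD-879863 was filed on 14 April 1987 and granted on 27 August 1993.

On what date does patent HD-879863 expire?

(a) grant + 17 years → 27 August 2010.
(b) filing + 20 years → 14 April 2007.
Later of the two: 27 August 2010.

August 27, 2010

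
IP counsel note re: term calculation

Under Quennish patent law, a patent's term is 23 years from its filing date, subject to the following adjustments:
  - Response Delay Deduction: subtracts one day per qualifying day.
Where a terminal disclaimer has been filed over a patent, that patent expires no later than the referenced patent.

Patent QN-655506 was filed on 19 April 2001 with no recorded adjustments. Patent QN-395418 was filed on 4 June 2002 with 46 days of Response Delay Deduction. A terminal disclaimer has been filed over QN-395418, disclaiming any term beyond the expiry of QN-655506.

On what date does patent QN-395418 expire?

Natural term of QN-395418:
  Base: filing + 23 years → 4 June 2025.
  Response Delay Deduction: −46 days → 19 April 2025.
Expiry of referenced patent QN-655506:
  Base: filing + 23 years → 19 April 2024.
Terminal disclaimer: QN-395418 expires on the earlier of 19 April 2025 and 19 April 2024.

April 19, 2024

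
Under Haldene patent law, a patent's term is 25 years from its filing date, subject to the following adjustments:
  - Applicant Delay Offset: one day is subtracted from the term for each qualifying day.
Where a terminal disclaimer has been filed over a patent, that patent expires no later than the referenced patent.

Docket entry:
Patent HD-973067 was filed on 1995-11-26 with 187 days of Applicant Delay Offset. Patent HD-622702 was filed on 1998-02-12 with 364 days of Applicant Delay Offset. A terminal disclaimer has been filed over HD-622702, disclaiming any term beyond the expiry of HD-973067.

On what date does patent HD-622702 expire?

Natural term of HD-622702:
  Base: filing + 25 years → 12 February 2023.
  Applicant Delay Offset: −364 days → 13 February 2022.
Expiry of referenced patent HD-973067:
  Base: filing + 25 years → 26 November 2020.
  Applicant Delay Offset: −187 days → 23 May 2020.
Terminal disclaimer: HD-622702 expires on the earlier of 13 February 2022 and 23 May 2020.

May 23, 2020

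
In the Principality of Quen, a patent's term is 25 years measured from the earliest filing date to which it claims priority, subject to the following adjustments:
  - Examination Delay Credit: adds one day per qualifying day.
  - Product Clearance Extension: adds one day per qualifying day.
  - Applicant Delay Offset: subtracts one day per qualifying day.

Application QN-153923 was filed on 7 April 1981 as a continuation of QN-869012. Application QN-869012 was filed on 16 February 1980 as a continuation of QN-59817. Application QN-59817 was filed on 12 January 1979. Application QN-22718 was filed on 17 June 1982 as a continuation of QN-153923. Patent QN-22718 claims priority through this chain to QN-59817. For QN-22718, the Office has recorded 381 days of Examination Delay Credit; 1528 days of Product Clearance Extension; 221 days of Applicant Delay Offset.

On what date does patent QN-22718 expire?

Earliest priority filing: 12 January 1979.
Base term: 12 January 1979 + 25 years → 12 January 2004.
Examination Delay Credit: +381 days → 27 January 2005.
Product Clearance Extension: +1528 days → 4 April 2009.
Applicant Delay Offset: −221 days → 26 August 2008.

August 26, 2008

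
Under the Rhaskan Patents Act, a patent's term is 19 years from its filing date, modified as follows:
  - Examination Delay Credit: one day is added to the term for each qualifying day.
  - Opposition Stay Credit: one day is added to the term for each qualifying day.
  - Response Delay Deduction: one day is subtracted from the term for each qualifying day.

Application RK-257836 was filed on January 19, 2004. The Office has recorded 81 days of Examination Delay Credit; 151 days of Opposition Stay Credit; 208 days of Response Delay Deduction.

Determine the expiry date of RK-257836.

Base term: filing date + 19 years → 19 January 2023.
Examination Delay Credit: +81 days → 10 April 2023.
Opposition Stay Credit: +151 days → 8 September 2023.
Response Delay Deduction: −208 days → 12 February 2023.

2023-02-12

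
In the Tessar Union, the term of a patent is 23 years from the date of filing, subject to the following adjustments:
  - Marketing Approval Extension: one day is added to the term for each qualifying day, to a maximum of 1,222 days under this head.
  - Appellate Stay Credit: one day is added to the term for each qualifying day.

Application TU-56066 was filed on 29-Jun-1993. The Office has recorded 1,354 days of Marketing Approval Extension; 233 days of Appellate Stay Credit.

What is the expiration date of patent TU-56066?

Base term: filing date + 23 years → 29 June 2016.
Marketing Approval Extension: 1354 days claimed exceeds the 1222-day cap, so +1222 days → 3 November 2019.
Appellate Stay Credit: +233 days → 23 June 2020.

June 23, 2020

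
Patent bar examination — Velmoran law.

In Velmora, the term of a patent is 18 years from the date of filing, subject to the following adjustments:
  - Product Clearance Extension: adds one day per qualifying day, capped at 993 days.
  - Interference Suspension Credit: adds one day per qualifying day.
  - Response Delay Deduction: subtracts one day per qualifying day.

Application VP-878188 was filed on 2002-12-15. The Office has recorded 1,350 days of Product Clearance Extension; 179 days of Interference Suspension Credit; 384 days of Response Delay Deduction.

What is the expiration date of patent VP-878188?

Base term: filing date + 18 years → 15 December 2020.
Product Clearance Extension: 1350 days claimed exceeds the 993-day cap, so +993 days → 4 September 2023.
Interference Suspension Credit: +179 days → 1 March 2024.
Response Delay Deduction: −384 days → 11 February 2023.

2023-02-11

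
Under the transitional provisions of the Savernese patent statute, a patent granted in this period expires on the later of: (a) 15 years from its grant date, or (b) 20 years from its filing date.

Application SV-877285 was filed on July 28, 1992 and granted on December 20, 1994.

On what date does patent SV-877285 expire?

2012-07-28

(a) grant + 15 years → 20 December 2009.
(b) filing + 20 years → 28 July 2012.
Later of the two: 28 July 2012.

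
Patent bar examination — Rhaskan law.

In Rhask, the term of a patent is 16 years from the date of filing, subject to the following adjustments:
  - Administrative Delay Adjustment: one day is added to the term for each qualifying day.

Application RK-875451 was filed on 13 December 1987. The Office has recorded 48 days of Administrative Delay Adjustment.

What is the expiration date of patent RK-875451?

2004-01-30

Base term: filing date + 16 years → 13 December 2003.
Administrative Delay Adjustment: +48 days → 30 January 2004.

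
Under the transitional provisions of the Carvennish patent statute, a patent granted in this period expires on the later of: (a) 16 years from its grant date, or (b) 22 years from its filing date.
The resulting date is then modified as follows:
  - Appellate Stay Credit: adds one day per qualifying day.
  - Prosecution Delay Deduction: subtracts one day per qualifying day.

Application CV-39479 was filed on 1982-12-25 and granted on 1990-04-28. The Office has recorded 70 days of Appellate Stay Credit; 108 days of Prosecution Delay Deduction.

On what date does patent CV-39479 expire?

March 21, 2006

(a) grant + 16 years → 28 April 2006.
(b) filing + 22 years → 25 December 2004.
Later of the two: 28 April 2006.
Appellate Stay Credit: +70 days → 7 July 2006.
Prosecution Delay Deduction: −108 days → 21 March 2006.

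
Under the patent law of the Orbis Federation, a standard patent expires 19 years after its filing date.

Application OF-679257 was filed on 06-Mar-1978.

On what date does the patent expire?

March 6, 1997

Filing date + 19 years → 6 March 1997.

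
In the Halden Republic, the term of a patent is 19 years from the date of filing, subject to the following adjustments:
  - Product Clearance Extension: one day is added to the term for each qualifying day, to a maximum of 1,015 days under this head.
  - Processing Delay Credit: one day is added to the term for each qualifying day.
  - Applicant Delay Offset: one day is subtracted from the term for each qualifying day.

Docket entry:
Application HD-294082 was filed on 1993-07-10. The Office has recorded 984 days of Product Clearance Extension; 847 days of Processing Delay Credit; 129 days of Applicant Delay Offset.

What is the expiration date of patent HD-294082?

2017-03-08

Base term: filing date + 19 years → 10 July 2012.
Product Clearance Extension: 984 days (within the 1015-day cap) → +984 days → 21 March 2015.
Processing Delay Credit: +847 days → 15 July 2017.
Applicant Delay Offset: −129 days → 8 March 2017.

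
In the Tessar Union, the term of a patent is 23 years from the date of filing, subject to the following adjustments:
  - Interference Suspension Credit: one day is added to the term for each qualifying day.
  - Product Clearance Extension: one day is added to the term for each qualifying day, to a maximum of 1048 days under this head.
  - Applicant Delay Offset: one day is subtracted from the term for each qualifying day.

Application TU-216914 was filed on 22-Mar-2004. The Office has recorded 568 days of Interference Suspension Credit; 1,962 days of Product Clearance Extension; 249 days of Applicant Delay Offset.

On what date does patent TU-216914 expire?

Base term: filing date + 23 years → 22 March 2027.
Interference Suspension Credit: +568 days → 10 October 2028.
Product Clearance Extension: 1962 days claimed exceeds the 1048-day cap, so +1048 days → 24 August 2031.
Applicant Delay Offset: −249 days → 18 December 2030.

December 18, 2030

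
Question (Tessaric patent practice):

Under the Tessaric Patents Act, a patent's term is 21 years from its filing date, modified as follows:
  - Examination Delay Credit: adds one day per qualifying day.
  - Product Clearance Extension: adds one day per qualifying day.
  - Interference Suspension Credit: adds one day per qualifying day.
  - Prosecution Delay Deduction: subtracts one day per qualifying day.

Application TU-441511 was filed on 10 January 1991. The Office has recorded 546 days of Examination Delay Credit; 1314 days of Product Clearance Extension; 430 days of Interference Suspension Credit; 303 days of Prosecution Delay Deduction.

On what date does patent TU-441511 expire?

Base term: filing date + 21 years → 10 January 2012.
Examination Delay Credit: +546 days → 9 July 2013.
Product Clearance Extension: +1314 days → 12 February 2017.
Interference Suspension Credit: +430 days → 18 April 2018.
Prosecution Delay Deduction: −303 days → 19 June 2017.

June 19, 2017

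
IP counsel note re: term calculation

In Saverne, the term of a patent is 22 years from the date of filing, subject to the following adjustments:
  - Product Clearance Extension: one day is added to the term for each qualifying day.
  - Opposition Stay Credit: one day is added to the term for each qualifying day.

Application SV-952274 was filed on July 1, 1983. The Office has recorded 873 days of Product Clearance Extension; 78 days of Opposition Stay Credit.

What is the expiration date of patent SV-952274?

Base term: filing date + 22 years → 1 July 2005.
Product Clearance Extension: +873 days → 21 November 2007.
Opposition Stay Credit: +78 days → 7 February 2008.

2008-02-07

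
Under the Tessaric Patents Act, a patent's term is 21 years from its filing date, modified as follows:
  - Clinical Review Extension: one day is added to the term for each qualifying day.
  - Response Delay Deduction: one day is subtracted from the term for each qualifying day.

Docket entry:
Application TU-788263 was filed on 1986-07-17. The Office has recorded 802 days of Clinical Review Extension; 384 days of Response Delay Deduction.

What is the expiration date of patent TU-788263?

2008-09-07

Base term: filing date + 21 years → 17 July 2007.
Clinical Review Extension: +802 days → 26 September 2009.
Response Delay Deduction: −384 days → 7 September 2008.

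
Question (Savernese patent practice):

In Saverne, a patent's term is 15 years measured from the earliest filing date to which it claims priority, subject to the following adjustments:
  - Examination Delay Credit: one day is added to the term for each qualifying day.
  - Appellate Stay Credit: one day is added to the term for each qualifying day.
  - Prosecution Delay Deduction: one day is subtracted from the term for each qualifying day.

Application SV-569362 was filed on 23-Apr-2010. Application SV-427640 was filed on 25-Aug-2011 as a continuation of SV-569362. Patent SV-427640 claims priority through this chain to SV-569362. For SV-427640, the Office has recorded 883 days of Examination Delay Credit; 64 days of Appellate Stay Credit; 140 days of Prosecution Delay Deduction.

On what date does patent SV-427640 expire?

2027-07-09

Earliest priority filing: 23 April 2010.
Base term: 23 April 2010 + 15 years → 23 April 2025.
Examination Delay Credit: +883 days → 23 September 2027.
Appellate Stay Credit: +64 days → 26 November 2027.
Prosecution Delay Deduction: −140 days → 9 July 2027.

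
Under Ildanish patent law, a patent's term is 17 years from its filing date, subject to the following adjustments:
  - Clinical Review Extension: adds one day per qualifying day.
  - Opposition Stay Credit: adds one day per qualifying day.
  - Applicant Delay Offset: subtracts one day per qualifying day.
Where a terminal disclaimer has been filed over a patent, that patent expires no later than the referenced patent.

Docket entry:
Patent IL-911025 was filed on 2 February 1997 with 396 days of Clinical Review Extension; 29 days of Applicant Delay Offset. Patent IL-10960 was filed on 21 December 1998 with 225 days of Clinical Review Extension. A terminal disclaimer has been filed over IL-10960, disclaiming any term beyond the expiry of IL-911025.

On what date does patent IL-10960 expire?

2015-02-04

Natural term of IL-10960:
  Base: filing + 17 years → 21 December 2015.
  Clinical Review Extension: +225 days → 2 August 2016.
Expiry of referenced patent IL-911025:
  Base: filing + 17 years → 2 February 2014.
  Clinical Review Extension: +396 days → 5 March 2015.
  Applicant Delay Offset: −29 days → 4 February 2015.
Terminal disclaimer: IL-10960 expires on the earlier of 2 August 2016 and 4 February 2015.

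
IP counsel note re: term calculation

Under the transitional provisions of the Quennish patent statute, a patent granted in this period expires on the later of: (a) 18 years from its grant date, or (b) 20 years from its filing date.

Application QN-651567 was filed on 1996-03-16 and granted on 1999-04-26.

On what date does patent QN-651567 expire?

(a) grant + 18 years → 26 April 2017.
(b) filing + 20 years → 16 March 2016.
Later of the two: 26 April 2017.

2017-04-26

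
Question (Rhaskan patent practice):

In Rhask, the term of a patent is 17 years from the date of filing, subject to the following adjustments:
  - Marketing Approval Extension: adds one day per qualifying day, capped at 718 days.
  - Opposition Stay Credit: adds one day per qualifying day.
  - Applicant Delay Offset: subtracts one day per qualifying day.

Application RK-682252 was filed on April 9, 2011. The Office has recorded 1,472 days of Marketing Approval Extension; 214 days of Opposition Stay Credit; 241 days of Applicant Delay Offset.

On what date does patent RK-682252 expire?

Base term: filing date + 17 years → 9 April 2028.
Marketing Approval Extension: 1472 days claimed exceeds the 718-day cap, so +718 days → 28 March 2030.
Opposition Stay Credit: +214 days → 28 October 2030.
Applicant Delay Offset: −241 days → 1 March 2030.

2030-03-01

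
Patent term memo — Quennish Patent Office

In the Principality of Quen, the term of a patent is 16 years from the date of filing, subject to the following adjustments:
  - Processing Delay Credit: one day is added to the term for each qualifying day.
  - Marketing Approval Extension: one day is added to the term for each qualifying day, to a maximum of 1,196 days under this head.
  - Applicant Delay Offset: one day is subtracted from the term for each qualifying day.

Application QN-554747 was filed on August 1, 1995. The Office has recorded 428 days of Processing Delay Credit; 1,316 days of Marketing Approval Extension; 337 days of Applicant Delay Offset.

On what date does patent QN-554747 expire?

Base term: filing date + 16 years → 1 August 2011.
Processing Delay Credit: +428 days → 2 October 2012.
Marketing Approval Extension: 1316 days claimed exceeds the 1196-day cap, so +1196 days → 11 January 2016.
Applicant Delay Offset: −337 days → 8 February 2015.

2015-02-08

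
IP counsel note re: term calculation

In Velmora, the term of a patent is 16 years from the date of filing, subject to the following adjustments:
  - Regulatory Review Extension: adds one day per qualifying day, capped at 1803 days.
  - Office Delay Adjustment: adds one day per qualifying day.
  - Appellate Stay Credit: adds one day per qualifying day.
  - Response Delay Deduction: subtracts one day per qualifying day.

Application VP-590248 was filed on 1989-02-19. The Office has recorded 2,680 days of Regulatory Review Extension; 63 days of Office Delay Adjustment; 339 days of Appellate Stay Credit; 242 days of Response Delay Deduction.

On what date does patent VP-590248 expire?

Base term: filing date + 16 years → 19 February 2005.
Regulatory Review Extension: 2680 days claimed exceeds the 1803-day cap, so +1803 days → 27 January 2010.
Office Delay Adjustment: +63 days → 31 March 2010.
Appellate Stay Credit: +339 days → 5 March 2011.
Response Delay Deduction: −242 days → 6 July 2010.

July 6, 2010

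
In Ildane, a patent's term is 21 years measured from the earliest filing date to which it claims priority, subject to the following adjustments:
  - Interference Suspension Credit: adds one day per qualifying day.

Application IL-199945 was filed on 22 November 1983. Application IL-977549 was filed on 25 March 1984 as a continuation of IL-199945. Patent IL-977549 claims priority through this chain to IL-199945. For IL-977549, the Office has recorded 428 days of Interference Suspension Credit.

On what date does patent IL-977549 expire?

Earliest priority filing: 22 November 1983.
Base term: 22 November 1983 + 21 years → 22 November 2004.
Interference Suspension Credit: +428 days → 24 January 2006.

2006-01-24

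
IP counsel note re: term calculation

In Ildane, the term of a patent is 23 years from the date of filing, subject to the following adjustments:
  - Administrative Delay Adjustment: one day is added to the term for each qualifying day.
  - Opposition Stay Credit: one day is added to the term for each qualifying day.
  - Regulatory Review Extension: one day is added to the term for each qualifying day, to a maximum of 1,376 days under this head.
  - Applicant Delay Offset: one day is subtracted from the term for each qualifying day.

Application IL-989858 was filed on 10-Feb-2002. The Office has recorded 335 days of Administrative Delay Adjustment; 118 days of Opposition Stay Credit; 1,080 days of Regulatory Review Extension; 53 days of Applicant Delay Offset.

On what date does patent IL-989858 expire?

2029-03-01

Base term: filing date + 23 years → 10 February 2025.
Administrative Delay Adjustment: +335 days → 11 January 2026.
Opposition Stay Credit: +118 days → 9 May 2026.
Regulatory Review Extension: 1080 days (within the 1376-day cap) → +1080 days → 23 April 2029.
Applicant Delay Offset: −53 days → 1 March 2029.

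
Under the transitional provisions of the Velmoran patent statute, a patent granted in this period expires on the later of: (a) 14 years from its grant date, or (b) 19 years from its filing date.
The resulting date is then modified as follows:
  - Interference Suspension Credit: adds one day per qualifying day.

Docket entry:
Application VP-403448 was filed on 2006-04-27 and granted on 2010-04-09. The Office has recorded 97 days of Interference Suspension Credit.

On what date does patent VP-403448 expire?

2025-08-02

(a) grant + 14 years → 9 April 2024.
(b) filing + 19 years → 27 April 2025.
Later of the two: 27 April 2025.
Interference Suspension Credit: +97 days → 2 August 2025.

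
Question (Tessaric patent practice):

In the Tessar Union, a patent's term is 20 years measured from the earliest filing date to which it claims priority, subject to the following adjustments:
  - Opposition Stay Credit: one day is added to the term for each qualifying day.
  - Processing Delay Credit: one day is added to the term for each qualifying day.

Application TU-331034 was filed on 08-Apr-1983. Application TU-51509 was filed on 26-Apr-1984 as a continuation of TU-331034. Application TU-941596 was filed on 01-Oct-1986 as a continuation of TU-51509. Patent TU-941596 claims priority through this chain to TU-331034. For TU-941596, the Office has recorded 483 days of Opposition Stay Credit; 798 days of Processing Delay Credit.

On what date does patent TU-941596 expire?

October 10, 2006

Earliest priority filing: 8 April 1983.
Base term: 8 April 1983 + 20 years → 8 April 2003.
Opposition Stay Credit: +483 days → 3 August 2004.
Processing Delay Credit: +798 days → 10 October 2006.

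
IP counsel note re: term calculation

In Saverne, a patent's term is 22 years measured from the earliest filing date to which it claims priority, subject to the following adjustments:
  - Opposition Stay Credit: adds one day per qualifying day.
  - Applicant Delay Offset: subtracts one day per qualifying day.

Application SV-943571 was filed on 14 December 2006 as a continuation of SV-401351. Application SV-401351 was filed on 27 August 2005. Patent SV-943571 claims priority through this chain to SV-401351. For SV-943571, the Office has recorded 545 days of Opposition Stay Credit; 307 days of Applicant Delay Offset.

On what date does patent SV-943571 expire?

Earliest priority filing: 27 August 2005.
Base term: 27 August 2005 + 22 years → 27 August 2027.
Opposition Stay Credit: +545 days → 22 February 2029.
Applicant Delay Offset: −307 days → 21 April 2028.

2028-04-21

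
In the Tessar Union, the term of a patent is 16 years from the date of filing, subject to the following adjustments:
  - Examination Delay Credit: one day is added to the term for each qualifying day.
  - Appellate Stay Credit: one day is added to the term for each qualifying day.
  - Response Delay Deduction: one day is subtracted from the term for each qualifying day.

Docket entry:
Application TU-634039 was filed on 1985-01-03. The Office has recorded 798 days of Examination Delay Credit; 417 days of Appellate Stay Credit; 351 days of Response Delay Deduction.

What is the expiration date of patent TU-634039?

Base term: filing date + 16 years → 3 January 2001.
Examination Delay Credit: +798 days → 12 March 2003.
Appellate Stay Credit: +417 days → 2 May 2004.
Response Delay Deduction: −351 days → 17 May 2003.

May 17, 2003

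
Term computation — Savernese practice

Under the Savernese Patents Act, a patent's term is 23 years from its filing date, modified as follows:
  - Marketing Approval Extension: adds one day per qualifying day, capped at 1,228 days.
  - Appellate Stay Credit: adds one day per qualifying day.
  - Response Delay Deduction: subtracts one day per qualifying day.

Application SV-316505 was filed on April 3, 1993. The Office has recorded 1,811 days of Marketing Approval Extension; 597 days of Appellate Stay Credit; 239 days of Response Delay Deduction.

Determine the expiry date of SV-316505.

2020-08-06

Base term: filing date + 23 years → 3 April 2016.
Marketing Approval Extension: 1811 days claimed exceeds the 1228-day cap, so +1228 days → 14 August 2019.
Appellate Stay Credit: +597 days → 2 April 2021.
Response Delay Deduction: −239 days → 6 August 2020.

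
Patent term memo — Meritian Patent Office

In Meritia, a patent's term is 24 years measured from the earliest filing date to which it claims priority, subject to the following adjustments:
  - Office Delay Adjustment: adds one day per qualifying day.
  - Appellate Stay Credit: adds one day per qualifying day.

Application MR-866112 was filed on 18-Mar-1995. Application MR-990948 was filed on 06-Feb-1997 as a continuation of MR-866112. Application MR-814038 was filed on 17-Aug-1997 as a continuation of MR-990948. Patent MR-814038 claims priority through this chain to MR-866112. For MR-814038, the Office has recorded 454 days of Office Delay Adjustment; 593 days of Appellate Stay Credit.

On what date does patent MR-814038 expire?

January 28, 2022

Earliest priority filing: 18 March 1995.
Base term: 18 March 1995 + 24 years → 18 March 2019.
Office Delay Adjustment: +454 days → 14 June 2020.
Appellate Stay Credit: +593 days → 28 January 2022.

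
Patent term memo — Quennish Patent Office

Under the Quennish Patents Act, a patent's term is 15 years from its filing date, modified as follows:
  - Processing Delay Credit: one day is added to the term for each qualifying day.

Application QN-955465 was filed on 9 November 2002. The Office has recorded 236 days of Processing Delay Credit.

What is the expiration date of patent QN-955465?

2018-07-03

Base term: filing date + 15 years → 9 November 2017.
Processing Delay Credit: +236 days → 3 July 2018.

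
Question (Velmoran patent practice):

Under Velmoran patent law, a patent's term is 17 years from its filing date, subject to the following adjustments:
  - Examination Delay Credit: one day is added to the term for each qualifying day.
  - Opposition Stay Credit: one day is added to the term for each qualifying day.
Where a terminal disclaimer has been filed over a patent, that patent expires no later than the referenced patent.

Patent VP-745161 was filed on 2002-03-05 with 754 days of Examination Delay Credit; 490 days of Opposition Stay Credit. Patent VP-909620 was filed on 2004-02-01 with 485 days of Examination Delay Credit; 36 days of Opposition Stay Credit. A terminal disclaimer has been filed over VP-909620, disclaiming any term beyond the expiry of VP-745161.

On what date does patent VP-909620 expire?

2022-07-07

Natural term of VP-909620:
  Base: filing + 17 years → 1 February 2021.
  Examination Delay Credit: +485 days → 1 June 2022.
  Opposition Stay Credit: +36 days → 7 July 2022.
Expiry of referenced patent VP-745161:
  Base: filing + 17 years → 5 March 2019.
  Examination Delay Credit: +754 days → 28 March 2021.
  Opposition Stay Credit: +490 days → 31 July 2022.
Terminal disclaimer: VP-909620 expires on the earlier of 7 July 2022 and 31 July 2022.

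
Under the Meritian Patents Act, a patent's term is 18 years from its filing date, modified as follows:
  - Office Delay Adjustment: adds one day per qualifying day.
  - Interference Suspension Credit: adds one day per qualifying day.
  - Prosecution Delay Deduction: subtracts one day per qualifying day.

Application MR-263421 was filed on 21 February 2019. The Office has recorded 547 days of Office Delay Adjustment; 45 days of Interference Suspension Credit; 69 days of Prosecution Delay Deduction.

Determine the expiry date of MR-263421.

2038-07-29

Base term: filing date + 18 years → 21 February 2037.
Office Delay Adjustment: +547 days → 22 August 2038.
Interference Suspension Credit: +45 days → 6 October 2038.
Prosecution Delay Deduction: −69 days → 29 July 2038.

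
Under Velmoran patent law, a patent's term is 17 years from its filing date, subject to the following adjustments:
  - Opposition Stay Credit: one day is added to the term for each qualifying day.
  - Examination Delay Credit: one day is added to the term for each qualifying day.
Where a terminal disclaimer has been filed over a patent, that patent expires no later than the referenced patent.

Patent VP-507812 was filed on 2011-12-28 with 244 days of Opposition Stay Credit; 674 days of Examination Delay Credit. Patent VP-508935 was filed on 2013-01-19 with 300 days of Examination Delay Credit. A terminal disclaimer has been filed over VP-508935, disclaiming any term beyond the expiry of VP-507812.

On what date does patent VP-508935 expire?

November 15, 2030

Natural term of VP-508935:
  Base: filing + 17 years → 19 January 2030.
  Examination Delay Credit: +300 days → 15 November 2030.
Expiry of referenced patent VP-507812:
  Base: filing + 17 years → 28 December 2028.
  Opposition Stay Credit: +244 days → 29 August 2029.
  Examination Delay Credit: +674 days → 4 July 2031.
Terminal disclaimer: VP-508935 expires on the earlier of 15 November 2030 and 4 July 2031.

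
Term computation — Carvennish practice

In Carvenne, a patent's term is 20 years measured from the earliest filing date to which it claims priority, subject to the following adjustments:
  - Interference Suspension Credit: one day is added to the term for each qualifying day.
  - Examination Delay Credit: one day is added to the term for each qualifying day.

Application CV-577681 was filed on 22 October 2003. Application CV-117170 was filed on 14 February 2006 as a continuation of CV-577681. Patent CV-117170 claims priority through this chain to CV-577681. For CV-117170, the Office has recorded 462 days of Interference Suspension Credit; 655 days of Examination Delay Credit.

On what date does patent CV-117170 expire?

2026-11-12

Earliest priority filing: 22 October 2003.
Base term: 22 October 2003 + 20 years → 22 October 2023.
Interference Suspension Credit: +462 days → 26 January 2025.
Examination Delay Credit: +655 days → 12 November 2026.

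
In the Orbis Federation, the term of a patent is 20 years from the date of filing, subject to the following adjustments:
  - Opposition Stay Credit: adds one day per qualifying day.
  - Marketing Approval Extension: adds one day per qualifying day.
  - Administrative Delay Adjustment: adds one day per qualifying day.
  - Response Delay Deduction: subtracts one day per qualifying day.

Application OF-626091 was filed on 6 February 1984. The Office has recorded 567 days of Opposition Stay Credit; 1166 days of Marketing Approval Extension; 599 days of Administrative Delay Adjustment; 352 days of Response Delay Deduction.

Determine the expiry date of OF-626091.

2009-07-09

Base term: filing date + 20 years → 6 February 2004.
Opposition Stay Credit: +567 days → 26 August 2005.
Marketing Approval Extension: +1166 days → 4 November 2008.
Administrative Delay Adjustment: +599 days → 26 June 2010.
Response Delay Deduction: −352 days → 9 July 2009.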